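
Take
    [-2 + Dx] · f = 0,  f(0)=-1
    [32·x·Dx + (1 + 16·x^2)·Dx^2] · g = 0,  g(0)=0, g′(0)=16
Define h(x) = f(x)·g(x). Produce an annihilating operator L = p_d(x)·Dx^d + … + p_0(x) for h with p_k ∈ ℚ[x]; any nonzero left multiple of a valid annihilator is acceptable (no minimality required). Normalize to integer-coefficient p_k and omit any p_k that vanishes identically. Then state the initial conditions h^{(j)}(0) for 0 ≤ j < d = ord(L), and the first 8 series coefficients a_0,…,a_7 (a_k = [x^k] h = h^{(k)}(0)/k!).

f: a_k = -1, -2, -2, -4/3, -2/3, -4/15, -4/45, -8/315, …
g: a_k = 0, 16, 0, -256/3, 0, 4096/5, 0, -65536/7, …
h₀=f·g: eliminate ⇒ L₀, order ≤ 1·2.
L = (4 - 64·x + 64·x^2) + (-4 + 32·x - 64·x^2)·Dx + (1 + 16·x^2)·Dx^2  (order 2).
h: a_k = 0, -16, -32, 160/3, 448/3, -3296/5, -13760/9, 816832/105, …
ICs: h(0) = 0, h′(0) = -16.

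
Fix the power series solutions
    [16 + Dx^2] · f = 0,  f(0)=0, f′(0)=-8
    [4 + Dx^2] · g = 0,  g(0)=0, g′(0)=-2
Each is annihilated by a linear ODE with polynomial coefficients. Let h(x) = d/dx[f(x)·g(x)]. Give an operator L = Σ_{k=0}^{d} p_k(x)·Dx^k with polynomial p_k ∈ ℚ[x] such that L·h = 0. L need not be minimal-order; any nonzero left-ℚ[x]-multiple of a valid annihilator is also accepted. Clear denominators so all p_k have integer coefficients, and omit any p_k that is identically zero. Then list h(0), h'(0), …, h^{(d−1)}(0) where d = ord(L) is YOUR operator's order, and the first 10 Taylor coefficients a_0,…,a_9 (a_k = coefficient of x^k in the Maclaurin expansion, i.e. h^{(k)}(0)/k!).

L = 144 + 40·Dx^2 + Dx^4  (order 4).
h: a_k = 0, 32, 0, -640/3, 0, 5824/15, 0, -20992/63, 0, 472384/2835, …
ICs: h(0) = 0, h′(0) = 32, h′′(0) = 0, h′′′(0) = -1280.

f: a_k = 0, -8, 0, 64/3, 0, -256/15, 0, 2048/315, 0, -4096/2835, …
g: a_k = 0, -2, 0, 4/3, 0, -4/15, 0, 8/315, 0, -4/2835, …
h₀=f·g: eliminate ⇒ L₀, order ≤ 2·2.
h₀' ⇒ L via d/dx closure of L₀.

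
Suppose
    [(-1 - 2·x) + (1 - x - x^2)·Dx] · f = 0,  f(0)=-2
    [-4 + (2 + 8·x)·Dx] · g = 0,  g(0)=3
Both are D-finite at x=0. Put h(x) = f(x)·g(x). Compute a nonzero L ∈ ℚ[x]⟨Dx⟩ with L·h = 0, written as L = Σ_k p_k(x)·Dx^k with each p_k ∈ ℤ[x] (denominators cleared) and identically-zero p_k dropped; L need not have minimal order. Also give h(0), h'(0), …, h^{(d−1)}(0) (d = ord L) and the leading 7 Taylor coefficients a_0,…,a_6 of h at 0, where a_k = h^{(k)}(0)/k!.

f: a_k = -2, -2, -4, -6, -10, -16, -26, …
g: a_k = 3, 6, -6, 12, -30, 84, -252, …
Sym-product of L_f,L_g gives L₀ (≤ ord 1).
L = (3 + 4·x + 6·x^2) + (-1 - 3·x + 5·x^2 + 4·x^3)·Dx  (order 1).
h: a_k = -6, -18, -12, -54, -6, -228, 270, …
ICs: h(0) = -6.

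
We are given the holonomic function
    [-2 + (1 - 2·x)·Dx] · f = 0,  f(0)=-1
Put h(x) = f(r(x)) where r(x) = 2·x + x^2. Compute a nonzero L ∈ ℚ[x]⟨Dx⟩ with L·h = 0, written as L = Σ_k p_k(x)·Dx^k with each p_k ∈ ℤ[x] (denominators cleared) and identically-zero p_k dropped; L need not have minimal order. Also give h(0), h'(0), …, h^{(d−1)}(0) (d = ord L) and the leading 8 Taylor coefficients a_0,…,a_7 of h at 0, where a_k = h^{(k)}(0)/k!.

L = (4 + 4·x) + (-1 + 4·x + 2·x^2)·Dx  (order 1).
h: a_k = -1, -4, -18, -80, -356, -1584, -7048, -31360, …
ICs: h(0) = -1.

f: a_k = -1, -2, -4, -8, -16, -32, -64, -128, …
L₀ from L_f via x↦r, Dx↦r'^{-1}Dx.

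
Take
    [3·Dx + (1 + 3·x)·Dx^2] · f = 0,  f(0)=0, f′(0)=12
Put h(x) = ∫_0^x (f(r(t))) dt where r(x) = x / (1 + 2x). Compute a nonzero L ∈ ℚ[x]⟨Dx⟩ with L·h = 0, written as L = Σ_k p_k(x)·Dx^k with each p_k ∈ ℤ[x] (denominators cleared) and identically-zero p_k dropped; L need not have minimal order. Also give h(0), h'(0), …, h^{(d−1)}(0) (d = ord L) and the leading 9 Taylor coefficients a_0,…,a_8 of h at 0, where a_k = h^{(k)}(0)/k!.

f: a_k = 0, 12, -18, 36, -81, 972/5, -486, 8748/7, -6561/2, …
h₀=f(r): pull back L_f along r ⇒ L₀.
h=∫h₀ ⇒ L = L₀·Dx.
L = (7 + 20·x)·Dx^2 + (1 + 7·x + 10·x^2)·Dx^3  (order 3).
h: a_k = 0, 0, 6, -14, 39, -609/5, 2062/5, -1482, 77997/14, …
ICs: h(0) = 0, h′(0) = 0, h′′(0) = 12.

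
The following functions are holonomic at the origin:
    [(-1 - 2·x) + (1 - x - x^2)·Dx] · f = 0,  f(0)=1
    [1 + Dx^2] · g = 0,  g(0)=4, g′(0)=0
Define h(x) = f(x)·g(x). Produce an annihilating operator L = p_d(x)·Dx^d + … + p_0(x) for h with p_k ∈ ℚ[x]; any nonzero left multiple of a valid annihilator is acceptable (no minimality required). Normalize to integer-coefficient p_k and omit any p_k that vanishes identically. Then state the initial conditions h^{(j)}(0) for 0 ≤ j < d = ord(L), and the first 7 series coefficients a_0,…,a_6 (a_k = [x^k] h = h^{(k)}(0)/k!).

f: a_k = 1, 1, 2, 3, 5, 8, 13, …
g: a_k = 4, 0, -2, 0, 1/6, 0, -1/180, …
h₀=f·g: eliminate ⇒ L₀, order ≤ 1·2.
L = (1 + x + x^2) + (2 + 4·x)·Dx + (-1 + x + x^2)·Dx^2  (order 2).
h: a_k = 4, 4, 6, 10, 97/6, 157/6, 7619/180, …
ICs: h(0) = 4, h′(0) = 4.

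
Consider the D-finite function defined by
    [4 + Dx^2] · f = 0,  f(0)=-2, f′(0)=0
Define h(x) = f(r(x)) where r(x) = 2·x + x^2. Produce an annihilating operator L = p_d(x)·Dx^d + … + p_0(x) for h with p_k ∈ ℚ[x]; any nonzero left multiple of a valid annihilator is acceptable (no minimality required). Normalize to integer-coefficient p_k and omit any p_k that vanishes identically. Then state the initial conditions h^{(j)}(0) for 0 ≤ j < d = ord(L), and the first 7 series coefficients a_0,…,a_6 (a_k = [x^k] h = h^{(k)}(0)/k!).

L = (16 + 48·x + 48·x^2 + 16·x^3) - Dx + (1 + x)·Dx^2  (order 2).
h: a_k = -2, 0, 16, 16, -52/3, -128/3, -928/45, …
ICs: h(0) = -2, h′(0) = 0.

f: a_k = -2, 0, 4, 0, -4/3, 0, 8/45, …
L₀ from L_f via x↦r, Dx↦r'^{-1}Dx.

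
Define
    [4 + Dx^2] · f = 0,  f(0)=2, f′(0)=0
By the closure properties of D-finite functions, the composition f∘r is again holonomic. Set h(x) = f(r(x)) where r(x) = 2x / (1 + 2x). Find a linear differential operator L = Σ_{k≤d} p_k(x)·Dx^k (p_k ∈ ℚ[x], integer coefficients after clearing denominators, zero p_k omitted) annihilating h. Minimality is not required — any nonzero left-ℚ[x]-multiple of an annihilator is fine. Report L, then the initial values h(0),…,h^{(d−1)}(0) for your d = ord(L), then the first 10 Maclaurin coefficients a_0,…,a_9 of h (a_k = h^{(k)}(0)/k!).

L = 16 + (4 + 24·x + 48·x^2 + 32·x^3)·Dx + (1 + 8·x + 24·x^2 + 32·x^3 + 16·x^4)·Dx^2  (order 2).
h: a_k = 2, 0, -16, 64, -512/3, 1024/3, -19712/45, -1024/5, 1205248/315, -5292032/315, …
ICs: h(0) = 2, h′(0) = 0.

f: a_k = 2, 0, -4, 0, 4/3, 0, -8/45, 0, 4/315, 0, …
f∘r: x↦r, Dx↦Dx/r' in L_f ⇒ L₀.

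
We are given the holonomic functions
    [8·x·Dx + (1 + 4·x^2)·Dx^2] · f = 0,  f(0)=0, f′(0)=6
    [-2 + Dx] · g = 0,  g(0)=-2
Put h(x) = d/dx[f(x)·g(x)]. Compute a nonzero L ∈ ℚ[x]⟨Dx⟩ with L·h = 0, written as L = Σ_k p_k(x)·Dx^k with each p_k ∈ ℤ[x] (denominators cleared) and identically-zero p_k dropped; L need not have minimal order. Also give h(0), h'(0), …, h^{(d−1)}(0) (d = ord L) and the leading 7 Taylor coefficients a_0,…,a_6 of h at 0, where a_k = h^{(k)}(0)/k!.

L = (4 + 40·x - 48·x^2 + 32·x^3) + (-24·x + 32·x^2 - 32·x^3)·Dx + (-1 + 2·x - 4·x^2 + 8·x^3)·Dx^2  (order 2).
h: a_k = -12, -48, -24, 64, -72, -352, 1488/5, …
ICs: h(0) = -12, h′(0) = -48.

f: a_k = 0, 6, 0, -8, 0, 96/5, 0, …
g: a_k = -2, -4, -4, -8/3, -4/3, -8/15, -8/45, …
f·g: L₀ = L_f ⊗_s L_g, ord ≤ 2·1.
h=h₀': d/dx-closure on L₀ ⇒ L.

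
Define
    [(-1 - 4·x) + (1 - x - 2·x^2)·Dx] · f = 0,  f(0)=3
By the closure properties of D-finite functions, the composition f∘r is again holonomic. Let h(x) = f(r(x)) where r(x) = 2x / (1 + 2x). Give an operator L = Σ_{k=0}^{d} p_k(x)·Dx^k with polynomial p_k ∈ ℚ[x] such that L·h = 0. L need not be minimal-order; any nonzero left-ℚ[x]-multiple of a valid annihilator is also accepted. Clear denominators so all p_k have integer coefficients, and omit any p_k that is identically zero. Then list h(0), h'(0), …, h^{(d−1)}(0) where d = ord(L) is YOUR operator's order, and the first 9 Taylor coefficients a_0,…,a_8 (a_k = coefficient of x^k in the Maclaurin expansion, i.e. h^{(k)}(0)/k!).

L = (2 + 20·x) + (-1 - 4·x + 4·x^2 + 16·x^3)·Dx  (order 1).
h: a_k = 3, 6, 24, 0, 192, -384, 2304, -7680, 33792, …
ICs: h(0) = 3.

f: a_k = 3, 3, 9, 15, 33, 63, 129, 255, 513, …
L₀ from L_f via x↦r, Dx↦r'^{-1}Dx.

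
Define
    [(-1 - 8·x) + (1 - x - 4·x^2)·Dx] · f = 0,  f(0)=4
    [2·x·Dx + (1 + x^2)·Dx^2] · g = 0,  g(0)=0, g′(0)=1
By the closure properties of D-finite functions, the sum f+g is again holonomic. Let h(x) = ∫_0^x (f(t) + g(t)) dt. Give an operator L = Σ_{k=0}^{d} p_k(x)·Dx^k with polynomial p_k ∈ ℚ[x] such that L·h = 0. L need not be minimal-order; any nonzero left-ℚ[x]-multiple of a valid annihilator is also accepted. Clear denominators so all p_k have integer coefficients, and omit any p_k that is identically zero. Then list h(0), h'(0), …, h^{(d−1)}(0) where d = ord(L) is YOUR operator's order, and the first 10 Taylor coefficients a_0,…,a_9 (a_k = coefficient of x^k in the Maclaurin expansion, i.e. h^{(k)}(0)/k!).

f: a_k = 4, 4, 20, 36, 116, 260, 724, 1764, 4660, 11716, …
g: a_k = 0, 1, 0, -1/3, 0, 1/5, 0, -1/7, 0, 1/9, …
Sum ⇒ L₀ = lclm(L_f,L_g) in ℚ(x)⟨Dx⟩.
h=∫h₀ ⇒ L = L₀·Dx.
L = (-10 + 40·x + 478·x^2 + 864·x^3 + 2496·x^4 + 384·x^6)·Dx^2 + (28 + 246·x + 316·x^2 + 1182·x^3 + 752·x^4 + 2048·x^5 + 48·x^6 + 384·x^7)·Dx^3 + (-5 - 8·x - 32·x^2 + 104·x^3 + 197·x^4 + 128·x^5 + 288·x^6 + 16·x^7 + 64·x^8)·Dx^4  (order 4).
h: a_k = 0, 4, 5/2, 20/3, 107/12, 116/5, 1301/30, 724/7, 12347/56, 4660/9, …
ICs: h(0) = 0, h′(0) = 4, h′′(0) = 5, h′′′(0) = 40.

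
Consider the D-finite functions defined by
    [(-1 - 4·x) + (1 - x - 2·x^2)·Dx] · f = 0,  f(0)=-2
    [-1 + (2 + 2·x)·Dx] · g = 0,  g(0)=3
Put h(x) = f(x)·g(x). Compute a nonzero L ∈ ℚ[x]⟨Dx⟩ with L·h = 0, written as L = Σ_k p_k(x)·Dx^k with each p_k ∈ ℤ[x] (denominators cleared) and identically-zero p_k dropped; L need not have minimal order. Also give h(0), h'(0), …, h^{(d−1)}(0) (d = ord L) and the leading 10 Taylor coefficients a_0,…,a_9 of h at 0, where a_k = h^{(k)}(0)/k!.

L = (3 + 6·x) + (-2 + 2·x + 4·x^2)·Dx  (order 1).
h: a_k = -6, -9, -81/4, -309/8, -5049/64, -20007/128, -160749/512, -641709/1024, -20553993/16384, -82179507/32768, …
ICs: h(0) = -6.

f: a_k = -2, -2, -6, -10, -22, -42, -86, -170, -342, -682, …
g: a_k = 3, 3/2, -3/8, 3/16, -15/128, 21/256, -63/1024, 99/2048, -1287/32768, 2145/65536, …
Sym-product of L_f,L_g gives L₀ (≤ ord 1).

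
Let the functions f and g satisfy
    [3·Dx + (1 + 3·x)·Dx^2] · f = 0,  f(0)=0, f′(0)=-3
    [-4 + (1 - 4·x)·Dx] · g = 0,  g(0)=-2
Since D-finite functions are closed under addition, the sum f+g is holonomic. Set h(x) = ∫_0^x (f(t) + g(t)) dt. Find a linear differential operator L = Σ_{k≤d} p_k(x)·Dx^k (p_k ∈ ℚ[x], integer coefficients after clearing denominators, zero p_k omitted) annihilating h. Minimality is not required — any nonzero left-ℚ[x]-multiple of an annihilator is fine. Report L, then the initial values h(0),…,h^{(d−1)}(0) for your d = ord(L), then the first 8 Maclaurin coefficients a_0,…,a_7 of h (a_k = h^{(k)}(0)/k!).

L = (-432 - 288·x)·Dx^2 + (-78 - 720·x - 576·x^2)·Dx^3 + (11 + x - 144·x^2 - 144·x^3)·Dx^4  (order 4).
h: a_k = 0, -2, -11/2, -55/6, -137/4, -1967/20, -10483/30, -16141/14, …
ICs: h(0) = 0, h′(0) = -2, h′′(0) = -11, h′′′(0) = -55.

f: a_k = 0, -3, 9/2, -9, 81/4, -243/5, 243/2, -2187/7, …
g: a_k = -2, -8, -32, -128, -512, -2048, -8192, -32768, …
Sum ⇒ L₀ = lclm(L_f,L_g) in ℚ(x)⟨Dx⟩.
h=∫₀ˣh₀: take L = L₀·Dx.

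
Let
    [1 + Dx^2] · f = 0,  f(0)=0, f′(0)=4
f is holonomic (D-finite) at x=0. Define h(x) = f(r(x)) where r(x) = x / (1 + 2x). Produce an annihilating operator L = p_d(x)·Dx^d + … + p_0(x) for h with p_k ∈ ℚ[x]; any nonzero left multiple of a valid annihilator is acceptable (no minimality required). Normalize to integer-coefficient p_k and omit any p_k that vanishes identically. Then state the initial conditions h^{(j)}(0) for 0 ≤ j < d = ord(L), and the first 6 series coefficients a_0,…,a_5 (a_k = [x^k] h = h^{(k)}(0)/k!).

f: a_k = 0, 4, 0, -2/3, 0, 1/30, …
h₀=f(r): pull back L_f along r ⇒ L₀.
L = 1 + (4 + 24·x + 48·x^2 + 32·x^3)·Dx + (1 + 8·x + 24·x^2 + 32·x^3 + 16·x^4)·Dx^2  (order 2).
h: a_k = 0, 4, -8, 46/3, -28, 1441/30, …
ICs: h(0) = 0, h′(0) = 4.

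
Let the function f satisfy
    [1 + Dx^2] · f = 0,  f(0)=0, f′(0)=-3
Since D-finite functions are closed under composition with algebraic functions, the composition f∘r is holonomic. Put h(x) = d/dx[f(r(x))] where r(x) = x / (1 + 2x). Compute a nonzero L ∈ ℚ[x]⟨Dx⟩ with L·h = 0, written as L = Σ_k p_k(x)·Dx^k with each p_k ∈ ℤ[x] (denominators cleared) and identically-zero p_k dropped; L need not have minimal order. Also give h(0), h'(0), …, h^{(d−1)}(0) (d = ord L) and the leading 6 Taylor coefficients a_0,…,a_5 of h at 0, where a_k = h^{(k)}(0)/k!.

f: a_k = 0, -3, 0, 1/2, 0, -1/40, …
L₀ from L_f via x↦r, Dx↦r'^{-1}Dx.
Derive L from L₀ (diff closure).
L = (25 + 96·x + 96·x^2) + (12 + 72·x + 144·x^2 + 96·x^3)·Dx + (1 + 8·x + 24·x^2 + 32·x^3 + 16·x^4)·Dx^2  (order 2).
h: a_k = -3, 12, -69/2, 84, -1441/8, 675/2, …
ICs: h(0) = -3, h′(0) = 12.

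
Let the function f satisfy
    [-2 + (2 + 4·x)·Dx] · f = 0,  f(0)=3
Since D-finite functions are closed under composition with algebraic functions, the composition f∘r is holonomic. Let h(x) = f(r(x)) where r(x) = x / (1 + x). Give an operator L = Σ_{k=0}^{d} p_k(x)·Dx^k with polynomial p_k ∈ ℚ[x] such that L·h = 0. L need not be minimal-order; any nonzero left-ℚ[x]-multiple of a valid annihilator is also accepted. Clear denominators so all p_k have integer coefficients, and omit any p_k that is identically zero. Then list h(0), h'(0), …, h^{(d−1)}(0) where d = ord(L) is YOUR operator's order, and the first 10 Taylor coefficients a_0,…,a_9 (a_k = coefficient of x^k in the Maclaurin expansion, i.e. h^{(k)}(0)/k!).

f: a_k = 3, 3, -3/2, 3/2, -15/8, 21/8, -63/16, 99/16, -1287/128, 2145/128, …
Change of var in L_f (x↦r) gives L₀.
L = -1 + (1 + 4·x + 3·x^2)·Dx  (order 1).
h: a_k = 3, 3, -9/2, 15/2, -111/8, 225/8, -981/16, 2259/16, -43335/128, 107097/128, …
ICs: h(0) = 3.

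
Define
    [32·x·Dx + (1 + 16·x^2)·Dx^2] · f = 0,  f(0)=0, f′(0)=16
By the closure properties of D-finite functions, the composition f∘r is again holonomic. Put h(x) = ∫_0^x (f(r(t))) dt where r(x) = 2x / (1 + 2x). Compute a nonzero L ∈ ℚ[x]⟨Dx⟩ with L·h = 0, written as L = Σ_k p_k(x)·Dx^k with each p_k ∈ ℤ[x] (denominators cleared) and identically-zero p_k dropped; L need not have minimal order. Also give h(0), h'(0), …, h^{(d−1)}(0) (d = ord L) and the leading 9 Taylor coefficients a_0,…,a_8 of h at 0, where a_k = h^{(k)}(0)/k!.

f: a_k = 0, 16, 0, -256/3, 0, 4096/5, 0, -65536/7, 0, …
h₀=f(r): pull back L_f along r ⇒ L₀.
h=∫₀ˣh₀: take L = L₀·Dx.
L = (4 + 136·x)·Dx^2 + (1 + 4·x + 68·x^2)·Dx^3  (order 3).
h: a_k = 0, 0, 16, -64/3, -416/3, 768, 25856/15, -625664/21, 186112/7, …
ICs: h(0) = 0, h′(0) = 0, h′′(0) = 32.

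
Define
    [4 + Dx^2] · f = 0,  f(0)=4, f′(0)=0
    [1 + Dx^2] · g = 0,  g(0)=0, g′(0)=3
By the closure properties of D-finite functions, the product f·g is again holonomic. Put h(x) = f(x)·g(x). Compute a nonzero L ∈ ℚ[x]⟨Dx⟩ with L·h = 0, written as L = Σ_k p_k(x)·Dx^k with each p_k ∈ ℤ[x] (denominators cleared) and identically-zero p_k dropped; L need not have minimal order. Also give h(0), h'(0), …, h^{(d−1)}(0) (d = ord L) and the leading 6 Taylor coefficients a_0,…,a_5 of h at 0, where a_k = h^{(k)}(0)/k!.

L = 9 + 10·Dx^2 + Dx^4  (order 4).
h: a_k = 0, 12, 0, -26, 0, 121/10, …
ICs: h(0) = 0, h′(0) = 12, h′′(0) = 0, h′′′(0) = -156.

f: a_k = 4, 0, -8, 0, 8/3, 0, …
g: a_k = 0, 3, 0, -1/2, 0, 1/40, …
Sym-product of L_f,L_g gives L₀ (≤ ord 4).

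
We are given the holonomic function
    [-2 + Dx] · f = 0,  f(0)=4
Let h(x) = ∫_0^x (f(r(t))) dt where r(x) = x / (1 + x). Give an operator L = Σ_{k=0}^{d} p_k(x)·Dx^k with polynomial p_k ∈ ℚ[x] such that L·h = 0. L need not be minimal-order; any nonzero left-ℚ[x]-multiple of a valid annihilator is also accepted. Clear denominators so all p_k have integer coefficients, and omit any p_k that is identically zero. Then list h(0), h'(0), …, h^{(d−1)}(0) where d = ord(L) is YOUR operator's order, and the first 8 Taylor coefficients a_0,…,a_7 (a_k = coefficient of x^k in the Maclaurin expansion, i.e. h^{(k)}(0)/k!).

L = -2·Dx + (1 + 2·x + x^2)·Dx^2  (order 2).
h: a_k = 0, 4, 4, 0, -2/3, 8/15, -4/15, 16/315, …
ICs: h(0) = 0, h′(0) = 4.

f: a_k = 4, 8, 8, 16/3, 8/3, 16/15, 16/45, 32/315, …
L₀ from L_f via x↦r, Dx↦r'^{-1}Dx.
Integrate: L := L₀·Dx.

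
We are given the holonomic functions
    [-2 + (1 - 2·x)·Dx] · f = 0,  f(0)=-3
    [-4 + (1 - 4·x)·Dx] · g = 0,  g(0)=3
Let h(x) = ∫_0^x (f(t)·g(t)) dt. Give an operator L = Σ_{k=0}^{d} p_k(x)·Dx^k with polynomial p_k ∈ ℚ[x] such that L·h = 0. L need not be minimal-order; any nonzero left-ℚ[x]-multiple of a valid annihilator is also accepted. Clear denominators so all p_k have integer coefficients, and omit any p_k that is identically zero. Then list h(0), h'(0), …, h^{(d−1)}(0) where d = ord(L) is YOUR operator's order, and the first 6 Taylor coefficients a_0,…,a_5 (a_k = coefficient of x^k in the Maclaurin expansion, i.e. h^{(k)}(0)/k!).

L = (-6 + 16·x)·Dx + (1 - 6·x + 8·x^2)·Dx^2  (order 2).
h: a_k = 0, -9, -27, -84, -270, -4464/5, …
ICs: h(0) = 0, h′(0) = -9.

f: a_k = -3, -6, -12, -24, -48, -96, …
g: a_k = 3, 12, 48, 192, 768, 3072, …
f·g: L₀ = L_f ⊗_s L_g, ord ≤ 1·1.
h=∫₀ˣh₀: take L = L₀·Dx.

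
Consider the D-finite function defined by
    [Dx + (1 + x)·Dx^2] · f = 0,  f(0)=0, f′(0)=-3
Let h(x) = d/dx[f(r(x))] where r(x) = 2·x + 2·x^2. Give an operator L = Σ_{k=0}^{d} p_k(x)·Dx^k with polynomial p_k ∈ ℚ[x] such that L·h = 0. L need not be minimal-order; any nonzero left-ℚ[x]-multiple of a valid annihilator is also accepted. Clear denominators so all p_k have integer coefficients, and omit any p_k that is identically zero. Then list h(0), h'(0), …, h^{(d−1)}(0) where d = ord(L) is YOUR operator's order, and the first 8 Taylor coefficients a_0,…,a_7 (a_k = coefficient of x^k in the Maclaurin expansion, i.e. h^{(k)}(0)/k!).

f: a_k = 0, -3, 3/2, -1, 3/4, -3/5, 1/2, -3/7, …
Substitute x→r, Dx→(1/r')Dx; clear ⇒ L₀.
Derive L from L₀ (diff closure).
L = (4·x + 4·x^2) + (1 + 4·x + 6·x^2 + 4·x^3)·Dx  (order 1).
h: a_k = -6, 0, 12, -24, 24, 0, -48, 96, …
ICs: h(0) = -6.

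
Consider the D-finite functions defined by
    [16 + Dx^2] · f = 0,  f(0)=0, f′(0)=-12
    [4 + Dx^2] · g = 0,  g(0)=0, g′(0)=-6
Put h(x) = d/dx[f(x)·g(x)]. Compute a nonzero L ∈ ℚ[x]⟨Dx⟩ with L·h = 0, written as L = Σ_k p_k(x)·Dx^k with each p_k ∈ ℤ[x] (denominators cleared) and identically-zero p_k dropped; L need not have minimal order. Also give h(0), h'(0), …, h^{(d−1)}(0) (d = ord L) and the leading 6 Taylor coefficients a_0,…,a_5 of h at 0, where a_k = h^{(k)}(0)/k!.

L = 144 + 40·Dx^2 + Dx^4  (order 4).
h: a_k = 0, 144, 0, -960, 0, 8736/5, …
ICs: h(0) = 0, h′(0) = 144, h′′(0) = 0, h′′′(0) = -5760.

f: a_k = 0, -12, 0, 32, 0, -128/5, …
g: a_k = 0, -6, 0, 4, 0, -4/5, …
Sym-product of L_f,L_g gives L₀ (≤ ord 4).
Derive L from L₀ (diff closure).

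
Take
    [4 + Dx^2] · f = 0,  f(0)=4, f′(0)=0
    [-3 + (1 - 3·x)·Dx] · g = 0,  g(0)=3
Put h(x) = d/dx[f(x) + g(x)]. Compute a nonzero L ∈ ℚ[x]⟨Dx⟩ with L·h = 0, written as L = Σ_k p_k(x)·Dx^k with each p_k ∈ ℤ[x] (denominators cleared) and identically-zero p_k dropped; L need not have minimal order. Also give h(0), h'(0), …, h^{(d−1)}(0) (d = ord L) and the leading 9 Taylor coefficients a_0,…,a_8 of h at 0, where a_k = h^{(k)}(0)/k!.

L = (1344 - 288·x + 432·x^2) + (-116 + 396·x - 216·x^2 + 216·x^3)·Dx + (336 - 72·x + 108·x^2)·Dx^2 + (-29 + 99·x - 54·x^2 + 54·x^3)·Dx^3  (order 3).
h: a_k = 9, 38, 243, 2948/3, 3645, 196798/15, 45927, 49601224/315, 531441, …
ICs: h(0) = 9, h′(0) = 38, h′′(0) = 486.

f: a_k = 4, 0, -8, 0, 8/3, 0, -16/45, 0, 8/315, …
g: a_k = 3, 9, 27, 81, 243, 729, 2187, 6561, 19683, …
f+g: L₀ = lclm(L_f,L_g), ord ≤ 2+1.
h₀' ⇒ L via d/dx closure of L₀.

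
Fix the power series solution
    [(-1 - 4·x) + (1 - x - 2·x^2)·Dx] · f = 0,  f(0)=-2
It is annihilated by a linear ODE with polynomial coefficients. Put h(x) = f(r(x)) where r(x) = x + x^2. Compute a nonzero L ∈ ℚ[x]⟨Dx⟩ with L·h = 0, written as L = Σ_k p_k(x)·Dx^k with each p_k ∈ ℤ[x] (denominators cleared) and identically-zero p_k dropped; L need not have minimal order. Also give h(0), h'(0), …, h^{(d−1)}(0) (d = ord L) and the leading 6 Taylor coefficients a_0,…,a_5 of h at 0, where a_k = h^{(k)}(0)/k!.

L = (1 + 6·x + 12·x^2 + 8·x^3) + (-1 + x + 3·x^2 + 4·x^3 + 2·x^4)·Dx  (order 1).
h: a_k = -2, -2, -8, -22, -58, -160, …
ICs: h(0) = -2.

f: a_k = -2, -2, -6, -10, -22, -42, …
h₀=f(r): pull back L_f along r ⇒ L₀.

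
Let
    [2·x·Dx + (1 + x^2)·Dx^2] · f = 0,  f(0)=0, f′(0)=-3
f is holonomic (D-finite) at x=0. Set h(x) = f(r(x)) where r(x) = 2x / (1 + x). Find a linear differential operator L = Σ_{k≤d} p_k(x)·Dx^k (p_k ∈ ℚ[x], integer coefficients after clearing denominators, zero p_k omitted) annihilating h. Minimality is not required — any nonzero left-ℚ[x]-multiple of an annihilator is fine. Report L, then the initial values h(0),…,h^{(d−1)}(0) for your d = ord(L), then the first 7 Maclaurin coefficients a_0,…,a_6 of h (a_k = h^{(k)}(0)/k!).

L = (2 + 10·x)·Dx + (1 + 2·x + 5·x^2)·Dx^2  (order 2).
h: a_k = 0, -6, 6, 2, -18, 114/5, 22, …
ICs: h(0) = 0, h′(0) = -6.

f: a_k = 0, -3, 0, 1, 0, -3/5, 0, …
Substitute x→r, Dx→(1/r')Dx; clear ⇒ L₀.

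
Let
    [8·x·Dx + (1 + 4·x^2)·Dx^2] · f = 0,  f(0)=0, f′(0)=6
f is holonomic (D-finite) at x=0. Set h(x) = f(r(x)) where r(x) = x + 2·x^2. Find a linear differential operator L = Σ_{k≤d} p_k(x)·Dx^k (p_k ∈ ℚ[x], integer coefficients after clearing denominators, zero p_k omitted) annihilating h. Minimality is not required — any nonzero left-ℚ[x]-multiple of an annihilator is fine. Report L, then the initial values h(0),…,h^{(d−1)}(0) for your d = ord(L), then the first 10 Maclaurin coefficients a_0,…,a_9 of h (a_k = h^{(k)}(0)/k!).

L = (-4 + 8·x + 64·x^2 + 192·x^3 + 192·x^4)·Dx + (1 + 4·x + 4·x^2 + 32·x^3 + 80·x^4 + 64·x^5)·Dx^2  (order 2).
h: a_k = 0, 6, 12, -8, -48, -384/5, 128, 4992/7, 768, -8704/3, …
ICs: h(0) = 0, h′(0) = 6.

f: a_k = 0, 6, 0, -8, 0, 96/5, 0, -384/7, 0, 512/3, …
L₀ from L_f via x↦r, Dx↦r'^{-1}Dx.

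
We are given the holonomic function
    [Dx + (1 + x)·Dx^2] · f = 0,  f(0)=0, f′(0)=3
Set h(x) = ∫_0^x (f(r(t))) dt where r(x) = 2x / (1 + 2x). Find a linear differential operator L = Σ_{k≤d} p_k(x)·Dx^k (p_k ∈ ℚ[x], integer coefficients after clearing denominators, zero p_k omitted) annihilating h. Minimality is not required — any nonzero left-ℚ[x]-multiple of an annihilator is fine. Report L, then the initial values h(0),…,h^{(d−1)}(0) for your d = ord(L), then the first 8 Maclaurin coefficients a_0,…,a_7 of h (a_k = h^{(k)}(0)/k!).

f: a_k = 0, 3, -3/2, 1, -3/4, 3/5, -1/2, 3/7, …
h₀=f(r): pull back L_f along r ⇒ L₀.
h=∫₀ˣh₀: take L = L₀·Dx.
L = (6 + 16·x)·Dx^2 + (1 + 6·x + 8·x^2)·Dx^3  (order 3).
h: a_k = 0, 0, 3, -6, 14, -36, 496/5, -288, …
ICs: h(0) = 0, h′(0) = 0, h′′(0) = 6.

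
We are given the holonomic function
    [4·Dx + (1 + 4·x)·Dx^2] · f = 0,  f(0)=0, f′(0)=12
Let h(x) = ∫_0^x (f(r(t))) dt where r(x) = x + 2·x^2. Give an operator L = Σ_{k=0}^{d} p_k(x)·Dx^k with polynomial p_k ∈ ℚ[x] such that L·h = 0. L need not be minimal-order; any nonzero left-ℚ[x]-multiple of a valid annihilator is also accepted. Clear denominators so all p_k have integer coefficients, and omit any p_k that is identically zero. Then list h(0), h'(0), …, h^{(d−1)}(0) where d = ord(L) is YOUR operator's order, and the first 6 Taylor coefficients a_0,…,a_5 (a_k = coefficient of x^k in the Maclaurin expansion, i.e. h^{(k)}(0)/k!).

f: a_k = 0, 12, -24, 64, -192, 3072/5, …
h₀=f(r): pull back L_f along r ⇒ L₀.
h=∫₀ˣh₀: take L = L₀·Dx.
L = (16·x + 32·x^2)·Dx^2 + (1 + 8·x + 24·x^2 + 32·x^3)·Dx^3  (order 3).
h: a_k = 0, 0, 6, 0, -8, 96/5, …
ICs: h(0) = 0, h′(0) = 0, h′′(0) = 12.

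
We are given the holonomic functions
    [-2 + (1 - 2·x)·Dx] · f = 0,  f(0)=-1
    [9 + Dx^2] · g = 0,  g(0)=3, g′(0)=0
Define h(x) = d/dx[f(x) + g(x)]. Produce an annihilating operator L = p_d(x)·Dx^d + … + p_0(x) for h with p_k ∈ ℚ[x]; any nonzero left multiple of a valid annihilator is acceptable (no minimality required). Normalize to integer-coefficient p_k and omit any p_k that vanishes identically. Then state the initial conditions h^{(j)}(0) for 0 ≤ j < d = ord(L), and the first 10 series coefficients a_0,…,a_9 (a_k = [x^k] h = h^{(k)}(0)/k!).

f: a_k = -1, -2, -4, -8, -16, -32, -64, -128, -256, -512, …
g: a_k = 3, 0, -27/2, 0, 81/8, 0, -243/80, 0, 2187/4480, 0, …
L₀ := lclm(L_f,L_g); ord L₀ ≤ 1+2.
h=h₀': d/dx-closure on L₀ ⇒ L.
L = (684 - 432·x + 432·x^2) + (-99 + 306·x - 324·x^2 + 216·x^3)·Dx + (76 - 48·x + 48·x^2)·Dx^2 + (-11 + 34·x - 36·x^2 + 24·x^3)·Dx^3  (order 3).
h: a_k = -2, -35, -24, -47/2, -160, -16089/40, -896, -1144693/560, -4608, -45877387/4480, …
ICs: h(0) = -2, h′(0) = -35, h′′(0) = -48.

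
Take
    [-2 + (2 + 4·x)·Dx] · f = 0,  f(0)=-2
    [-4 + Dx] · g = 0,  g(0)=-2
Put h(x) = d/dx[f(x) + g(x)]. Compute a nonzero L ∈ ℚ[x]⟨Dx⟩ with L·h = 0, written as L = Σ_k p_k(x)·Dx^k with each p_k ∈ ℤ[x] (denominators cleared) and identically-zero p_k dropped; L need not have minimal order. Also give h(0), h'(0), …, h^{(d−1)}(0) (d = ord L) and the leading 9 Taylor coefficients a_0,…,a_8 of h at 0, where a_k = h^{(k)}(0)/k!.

L = (-28 - 32·x) + (-13 - 64·x - 64·x^2)·Dx + (5 + 18·x + 16·x^2)·Dx^2  (order 2).
h: a_k = -10, -30, -67, -241/3, -1129/12, -3151/60, -26779/360, 69599/2520, -2289169/20160, …
ICs: h(0) = -10, h′(0) = -30.

f: a_k = -2, -2, 1, -1, 5/4, -7/4, 21/8, -33/8, 429/64, …
g: a_k = -2, -8, -16, -64/3, -64/3, -256/15, -512/45, -2048/315, -1024/315, …
f+g: L₀ = lclm(L_f,L_g), ord ≤ 1+1.
Derive L from L₀ (diff closure).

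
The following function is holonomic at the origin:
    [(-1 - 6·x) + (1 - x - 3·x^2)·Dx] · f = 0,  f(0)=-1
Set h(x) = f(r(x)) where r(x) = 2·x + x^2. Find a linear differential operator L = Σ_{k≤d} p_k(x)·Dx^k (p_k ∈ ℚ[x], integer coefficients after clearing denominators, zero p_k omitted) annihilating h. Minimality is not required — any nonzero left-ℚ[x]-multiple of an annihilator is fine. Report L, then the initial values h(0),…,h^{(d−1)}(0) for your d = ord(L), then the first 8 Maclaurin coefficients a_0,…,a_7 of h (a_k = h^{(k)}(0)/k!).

f: a_k = -1, -1, -4, -7, -19, -40, -97, -217, …
L₀ from L_f via x↦r, Dx↦r'^{-1}Dx.
L = (2 + 26·x + 36·x^2 + 12·x^3) + (-1 + 2·x + 13·x^2 + 12·x^3 + 3·x^4)·Dx  (order 1).
h: a_k = -1, -2, -17, -72, -392, -1930, -9871, -49752, …
ICs: h(0) = -1.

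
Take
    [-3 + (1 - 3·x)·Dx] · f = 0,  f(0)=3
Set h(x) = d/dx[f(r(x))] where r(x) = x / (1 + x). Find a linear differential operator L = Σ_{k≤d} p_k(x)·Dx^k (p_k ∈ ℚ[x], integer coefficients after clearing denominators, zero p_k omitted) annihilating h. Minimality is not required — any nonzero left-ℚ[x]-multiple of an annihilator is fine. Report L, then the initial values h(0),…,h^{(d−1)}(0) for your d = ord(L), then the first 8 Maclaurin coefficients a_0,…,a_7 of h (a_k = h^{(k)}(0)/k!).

L = 4 + (-1 + 2·x)·Dx  (order 1).
h: a_k = 9, 36, 108, 288, 720, 1728, 4032, 9216, …
ICs: h(0) = 9.

f: a_k = 3, 9, 27, 81, 243, 729, 2187, 6561, …
h₀=f(r): pull back L_f along r ⇒ L₀.
Differentiate: ansatz ord ≤ ord L₀ ⇒ L.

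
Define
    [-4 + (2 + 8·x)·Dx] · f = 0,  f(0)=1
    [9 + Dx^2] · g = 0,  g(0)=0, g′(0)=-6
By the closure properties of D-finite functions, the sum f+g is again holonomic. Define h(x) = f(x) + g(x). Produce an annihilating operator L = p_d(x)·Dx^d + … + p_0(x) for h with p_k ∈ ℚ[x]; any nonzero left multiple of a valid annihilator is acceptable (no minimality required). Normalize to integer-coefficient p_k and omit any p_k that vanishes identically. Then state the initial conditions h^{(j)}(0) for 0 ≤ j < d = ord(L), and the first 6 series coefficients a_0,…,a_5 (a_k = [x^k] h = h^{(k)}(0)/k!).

f: a_k = 1, 2, -2, 4, -10, 28, …
g: a_k = 0, -6, 0, 9, 0, -81/20, …
L₀ := lclm(L_f,L_g); ord L₀ ≤ 1+2.
L = (-378 - 1296·x - 2592·x^2) + (45 + 828·x + 3888·x^2 + 5184·x^3)·Dx + (-42 - 144·x - 288·x^2)·Dx^2 + (5 + 92·x + 432·x^2 + 576·x^3)·Dx^3  (order 3).
h: a_k = 1, -4, -2, 13, -10, 479/20, …
ICs: h(0) = 1, h′(0) = -4, h′′(0) = -4.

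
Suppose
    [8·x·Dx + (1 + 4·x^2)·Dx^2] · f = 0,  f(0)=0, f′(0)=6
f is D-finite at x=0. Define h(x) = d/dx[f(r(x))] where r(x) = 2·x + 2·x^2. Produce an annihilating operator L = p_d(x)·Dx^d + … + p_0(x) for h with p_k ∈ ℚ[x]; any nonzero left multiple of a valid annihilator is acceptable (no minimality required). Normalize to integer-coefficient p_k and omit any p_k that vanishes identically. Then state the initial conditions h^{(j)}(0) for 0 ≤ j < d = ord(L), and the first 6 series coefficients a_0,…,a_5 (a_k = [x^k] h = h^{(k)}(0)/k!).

f: a_k = 0, 6, 0, -8, 0, 96/5, …
L₀ from L_f via x↦r, Dx↦r'^{-1}Dx.
h=h₀': d/dx-closure on L₀ ⇒ L.
L = (-2 + 32·x + 128·x^2 + 192·x^3 + 96·x^4) + (1 + 2·x + 16·x^2 + 64·x^3 + 80·x^4 + 32·x^5)·Dx  (order 1).
h: a_k = 12, 24, -192, -768, 2112, 18048, …
ICs: h(0) = 12.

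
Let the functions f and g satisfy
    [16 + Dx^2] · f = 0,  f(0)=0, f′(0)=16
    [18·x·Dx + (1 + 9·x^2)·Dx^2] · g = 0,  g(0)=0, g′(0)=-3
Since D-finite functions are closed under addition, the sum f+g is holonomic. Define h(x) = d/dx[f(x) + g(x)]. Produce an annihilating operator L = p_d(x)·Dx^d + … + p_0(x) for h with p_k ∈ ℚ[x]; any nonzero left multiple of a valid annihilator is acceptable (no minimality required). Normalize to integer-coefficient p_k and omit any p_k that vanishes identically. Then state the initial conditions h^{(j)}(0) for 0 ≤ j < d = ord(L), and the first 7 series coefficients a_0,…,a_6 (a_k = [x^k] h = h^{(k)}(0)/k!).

L = (-13248·x + 181440·x^3 + 186624·x^5) + (-16 + 6048·x^2 + 66096·x^4 + 93312·x^6)·Dx + (-828·x + 11340·x^3 + 11664·x^5)·Dx^2 + (-1 + 378·x^2 + 4131·x^4 + 5832·x^6)·Dx^3  (order 3).
h: a_k = 13, 0, -101, 0, -217/3, 0, 94319/45, …
ICs: h(0) = 13, h′(0) = 0, h′′(0) = -202.

f: a_k = 0, 16, 0, -128/3, 0, 512/15, 0, …
g: a_k = 0, -3, 0, 9, 0, -243/5, 0, …
h₀=f+g: left-lcm gives L₀, ord ≤ 4.
h₀' ⇒ L via d/dx closure of L₀.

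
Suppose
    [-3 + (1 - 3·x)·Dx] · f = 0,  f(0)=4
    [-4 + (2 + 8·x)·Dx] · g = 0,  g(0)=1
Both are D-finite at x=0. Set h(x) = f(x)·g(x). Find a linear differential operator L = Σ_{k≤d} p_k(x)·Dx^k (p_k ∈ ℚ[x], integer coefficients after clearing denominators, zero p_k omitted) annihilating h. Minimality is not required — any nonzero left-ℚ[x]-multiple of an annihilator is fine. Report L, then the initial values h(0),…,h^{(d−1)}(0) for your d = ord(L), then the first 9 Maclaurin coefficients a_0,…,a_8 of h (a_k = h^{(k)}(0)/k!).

L = (5 + 6·x) + (-1 - x + 12·x^2)·Dx  (order 1).
h: a_k = 4, 20, 52, 172, 476, 1540, 4284, 13908, 38292, …
ICs: h(0) = 4.

f: a_k = 4, 12, 36, 108, 324, 972, 2916, 8748, 26244, …
g: a_k = 1, 2, -2, 4, -10, 28, -84, 264, -858, …
Product ⇒ symmetric product L₀, ord ≤ 1.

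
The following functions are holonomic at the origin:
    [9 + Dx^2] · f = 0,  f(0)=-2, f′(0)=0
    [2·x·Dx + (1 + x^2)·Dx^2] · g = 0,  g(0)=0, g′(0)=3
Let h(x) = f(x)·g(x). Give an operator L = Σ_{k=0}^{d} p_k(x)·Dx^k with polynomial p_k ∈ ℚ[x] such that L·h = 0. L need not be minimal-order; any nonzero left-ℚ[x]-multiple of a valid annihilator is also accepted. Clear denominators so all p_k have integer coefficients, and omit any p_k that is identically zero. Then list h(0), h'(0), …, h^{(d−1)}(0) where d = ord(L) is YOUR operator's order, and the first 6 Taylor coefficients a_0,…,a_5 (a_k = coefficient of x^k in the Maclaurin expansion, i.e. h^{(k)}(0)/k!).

L = (1170 + 3834·x^2 + 4779·x^4 + 2916·x^6 + 729·x^8) + (396·x + 1044·x^3 + 972·x^5 + 324·x^7)·Dx + (220 + 768·x^2 + 1026·x^4 + 648·x^6 + 162·x^8)·Dx^2 + (44·x + 116·x^3 + 108·x^5 + 36·x^7)·Dx^3 + (10 + 38·x^2 + 55·x^4 + 36·x^6 + 9·x^8)·Dx^4  (order 4).
h: a_k = 0, -6, 0, 29, 0, -609/20, …
ICs: h(0) = 0, h′(0) = -6, h′′(0) = 0, h′′′(0) = 174.

f: a_k = -2, 0, 9, 0, -27/4, 0, …
g: a_k = 0, 3, 0, -1, 0, 3/5, …
f·g: L₀ = L_f ⊗_s L_g, ord ≤ 2·2.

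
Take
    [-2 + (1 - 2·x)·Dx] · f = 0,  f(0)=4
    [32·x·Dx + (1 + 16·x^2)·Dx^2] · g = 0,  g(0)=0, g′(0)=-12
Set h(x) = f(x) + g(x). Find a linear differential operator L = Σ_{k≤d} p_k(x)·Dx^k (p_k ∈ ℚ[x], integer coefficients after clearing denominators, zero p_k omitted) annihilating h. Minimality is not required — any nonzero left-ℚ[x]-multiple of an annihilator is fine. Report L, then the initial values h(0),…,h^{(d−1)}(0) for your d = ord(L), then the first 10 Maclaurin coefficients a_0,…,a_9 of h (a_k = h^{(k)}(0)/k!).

L = (-32 + 256·x + 1536·x^2)·Dx + (14 - 32·x - 160·x^2 + 1536·x^3)·Dx^2 + (-1 - 6·x - 96·x^3 + 256·x^4)·Dx^3  (order 3).
h: a_k = 4, -4, 16, 96, 64, -2432/5, 256, 52736/7, 1024, -256000/3, …
ICs: h(0) = 4, h′(0) = -4, h′′(0) = 32.

f: a_k = 4, 8, 16, 32, 64, 128, 256, 512, 1024, 2048, …
g: a_k = 0, -12, 0, 64, 0, -3072/5, 0, 49152/7, 0, -262144/3, …
Weyl lclm of L_f,L_g ⇒ L₀ (ord ≤ 3).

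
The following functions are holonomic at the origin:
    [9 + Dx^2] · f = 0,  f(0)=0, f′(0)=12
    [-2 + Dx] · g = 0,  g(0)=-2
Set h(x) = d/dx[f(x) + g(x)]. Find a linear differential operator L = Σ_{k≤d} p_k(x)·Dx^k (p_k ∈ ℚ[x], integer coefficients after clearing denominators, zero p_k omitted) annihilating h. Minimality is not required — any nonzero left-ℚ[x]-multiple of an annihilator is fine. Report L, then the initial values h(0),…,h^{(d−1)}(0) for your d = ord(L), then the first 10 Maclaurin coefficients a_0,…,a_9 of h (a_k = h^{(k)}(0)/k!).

L = 18 - 9·Dx + 2·Dx^2 - Dx^3  (order 3).
h: a_k = 8, -8, -62, -16/3, 227/6, -16/15, -2251/180, -32/315, 19427/10080, -16/2835, …
ICs: h(0) = 8, h′(0) = -8, h′′(0) = -124.

f: a_k = 0, 12, 0, -18, 0, 81/10, 0, -243/140, 0, 243/1120, …
g: a_k = -2, -4, -4, -8/3, -4/3, -8/15, -8/45, -16/315, -4/315, -8/2835, …
h₀=f+g: left-lcm gives L₀, ord ≤ 3.
Differentiate: ansatz ord ≤ ord L₀ ⇒ L.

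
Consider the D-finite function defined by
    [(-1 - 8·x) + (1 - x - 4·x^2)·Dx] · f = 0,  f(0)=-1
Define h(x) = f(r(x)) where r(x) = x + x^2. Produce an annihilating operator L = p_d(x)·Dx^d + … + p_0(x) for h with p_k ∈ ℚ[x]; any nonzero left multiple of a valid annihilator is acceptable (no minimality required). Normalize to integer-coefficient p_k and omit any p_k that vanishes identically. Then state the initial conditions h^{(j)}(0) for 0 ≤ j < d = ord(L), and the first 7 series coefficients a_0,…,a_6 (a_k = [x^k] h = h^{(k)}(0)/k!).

f: a_k = -1, -1, -5, -9, -29, -65, -181, …
L₀ from L_f via x↦r, Dx↦r'^{-1}Dx.
L = (1 + 10·x + 24·x^2 + 16·x^3) + (-1 + x + 5·x^2 + 8·x^3 + 4·x^4)·Dx  (order 1).
h: a_k = -1, -1, -6, -19, -61, -208, -689, …
ICs: h(0) = -1.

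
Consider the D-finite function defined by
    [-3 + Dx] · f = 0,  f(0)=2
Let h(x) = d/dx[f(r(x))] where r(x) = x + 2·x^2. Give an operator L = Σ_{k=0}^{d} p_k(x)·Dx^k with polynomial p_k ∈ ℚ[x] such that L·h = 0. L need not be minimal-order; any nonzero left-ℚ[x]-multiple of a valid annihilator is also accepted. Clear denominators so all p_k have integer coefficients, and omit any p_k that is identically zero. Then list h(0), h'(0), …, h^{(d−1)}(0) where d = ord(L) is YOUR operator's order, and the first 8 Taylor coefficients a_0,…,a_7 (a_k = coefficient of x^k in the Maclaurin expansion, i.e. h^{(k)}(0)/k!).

L = (7 + 24·x + 48·x^2) + (-1 - 4·x)·Dx  (order 1).
h: a_k = 6, 42, 135, 387, 3321/4, 33183/20, 112887/40, 253557/56, …
ICs: h(0) = 6.

f: a_k = 2, 6, 9, 9, 27/4, 81/20, 81/40, 243/280, …
h₀=f(r): pull back L_f along r ⇒ L₀.
h₀' ⇒ L via d/dx closure of L₀.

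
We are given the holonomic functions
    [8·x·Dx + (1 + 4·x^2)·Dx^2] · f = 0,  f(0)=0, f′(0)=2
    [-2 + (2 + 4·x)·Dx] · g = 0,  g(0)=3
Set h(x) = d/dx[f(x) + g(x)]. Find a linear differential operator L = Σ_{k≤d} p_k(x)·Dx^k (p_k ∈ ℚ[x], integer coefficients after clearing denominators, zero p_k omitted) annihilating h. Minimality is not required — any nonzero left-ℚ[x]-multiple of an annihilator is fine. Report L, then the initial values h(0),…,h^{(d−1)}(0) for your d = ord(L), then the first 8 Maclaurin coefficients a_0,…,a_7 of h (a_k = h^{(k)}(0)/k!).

L = (-8 - 40·x + 96·x^2 + 96·x^3) + (-11 - 32·x + 40·x^2 + 384·x^3 + 336·x^4)·Dx + (-1 + 6·x + 24·x^2 + 48·x^3 + 112·x^4 + 96·x^5)·Dx^2  (order 2).
h: a_k = 5, -3, -7/2, -15/2, 361/8, -189/8, -1355/16, -1287/16, …
ICs: h(0) = 5, h′(0) = -3.

f: a_k = 0, 2, 0, -8/3, 0, 32/5, 0, -128/7, …
g: a_k = 3, 3, -3/2, 3/2, -15/8, 21/8, -63/16, 99/16, …
h₀=f+g: left-lcm gives L₀, ord ≤ 3.
Differentiate: ansatz ord ≤ ord L₀ ⇒ L.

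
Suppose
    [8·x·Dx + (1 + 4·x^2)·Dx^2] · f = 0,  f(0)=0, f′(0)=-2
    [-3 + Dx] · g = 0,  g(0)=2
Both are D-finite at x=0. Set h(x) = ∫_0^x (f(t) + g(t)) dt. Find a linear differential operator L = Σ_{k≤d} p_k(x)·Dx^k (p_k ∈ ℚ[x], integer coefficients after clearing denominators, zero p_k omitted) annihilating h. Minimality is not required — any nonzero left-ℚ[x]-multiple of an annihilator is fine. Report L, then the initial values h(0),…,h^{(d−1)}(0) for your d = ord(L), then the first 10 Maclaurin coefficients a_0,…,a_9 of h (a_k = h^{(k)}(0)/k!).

f: a_k = 0, -2, 0, 8/3, 0, -32/5, 0, 128/7, 0, -512/9, …
g: a_k = 2, 6, 9, 9, 27/4, 81/20, 81/40, 243/280, 729/2240, 243/2240, …
h₀=f+g: left-lcm gives L₀, ord ≤ 3.
h=∫h₀ ⇒ L = L₀·Dx.
L = (24 - 72·x - 288·x^2 - 288·x^3)·Dx^2 + (-17 + 24·x^2 - 144·x^4)·Dx^3 + (3 + 8·x + 24·x^2 + 32·x^3 + 48·x^4)·Dx^4  (order 4).
h: a_k = 0, 2, 2, 3, 35/12, 27/20, -47/120, 81/280, 5363/2240, 81/2240, …
ICs: h(0) = 0, h′(0) = 2, h′′(0) = 4, h′′′(0) = 18.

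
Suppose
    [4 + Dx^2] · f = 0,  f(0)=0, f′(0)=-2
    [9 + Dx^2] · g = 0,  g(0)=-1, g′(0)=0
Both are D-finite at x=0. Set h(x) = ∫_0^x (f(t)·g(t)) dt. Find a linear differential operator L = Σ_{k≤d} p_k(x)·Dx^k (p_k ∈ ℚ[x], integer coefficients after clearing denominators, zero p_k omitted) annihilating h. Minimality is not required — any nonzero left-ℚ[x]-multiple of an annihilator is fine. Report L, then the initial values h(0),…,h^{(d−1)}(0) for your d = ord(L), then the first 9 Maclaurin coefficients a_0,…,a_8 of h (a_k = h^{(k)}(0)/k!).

f: a_k = 0, -2, 0, 4/3, 0, -4/15, 0, 8/315, 0, …
g: a_k = -1, 0, 9/2, 0, -27/8, 0, 81/80, 0, -729/4480, …
f·g: L₀ = L_f ⊗_s L_g, ord ≤ 2·2.
h=∫₀ˣh₀: take L = L₀·Dx.
L = 25·Dx + 26·Dx^3 + Dx^5  (order 5).
h: a_k = 0, 0, 1, 0, -31/12, 0, 781/360, 0, -19531/20160, …
ICs: h(0) = 0, h′(0) = 0, h′′(0) = 2, h′′′(0) = 0, h′′′′(0) = -62.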